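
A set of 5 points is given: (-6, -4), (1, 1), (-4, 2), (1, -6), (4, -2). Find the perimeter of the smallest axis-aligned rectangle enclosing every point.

Width = max x − min x = 4 − (-6) = 10.
Height = max y − min y = 2 − (-6) = 8.
Perimeter = 2(10 + 8) = 36.

36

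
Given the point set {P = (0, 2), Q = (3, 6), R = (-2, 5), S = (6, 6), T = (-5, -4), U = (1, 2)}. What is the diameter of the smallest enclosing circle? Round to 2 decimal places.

14.87

The farthest pair is S–T with squared distance 221. The circle on this segment as diameter has centre (0.5, 1) and r² = 221/4 = 55.25.
Check P: distance² to centre = 1.25 ≤ 55.25, so it lies inside.
All remaining points lie in this disk, and no smaller disk contains both endpoints, so this is the minimum enclosing circle.
Diameter = 2r = 2√(55.25) ≈ 14.87.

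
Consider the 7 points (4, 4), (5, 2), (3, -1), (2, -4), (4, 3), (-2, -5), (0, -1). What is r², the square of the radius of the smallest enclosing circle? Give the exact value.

By Welzl's lemma the MEC is supported by two points (diametrically opposite) or three points (on a circumcircle).
The farthest pair is (4, 4)–(-2, -5) with squared distance 117. The circle on this segment as diameter has centre (1, -0.5) and r² = 117/4 = 29.25.
Check (5, 2): distance² to centre = 22.25 ≤ 29.25, so it lies inside.
All remaining points lie in this disk, and no smaller disk contains both endpoints, so this is the minimum enclosing circle.

29.25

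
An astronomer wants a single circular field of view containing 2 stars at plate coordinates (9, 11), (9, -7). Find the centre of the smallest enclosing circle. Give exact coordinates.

(9, 2)

The smallest circle enclosing two points has them as diameter endpoints.
Centre = midpoint = (9, 2); r² = |(9, 11)−(9, -7)|²/4 = 324/4 = 81.
Centre = (9, 2).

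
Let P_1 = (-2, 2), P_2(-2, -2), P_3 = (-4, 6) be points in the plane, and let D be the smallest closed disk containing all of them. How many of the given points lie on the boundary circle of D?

2

Side lengths²: P_1P_2² = 16, P_1P_3² = 20, P_2P_3² = 68.
Since P_2P_3² = 68 ≥ 20 + 16 = 36, the angle opposite P_2P_3 is not acute, so the smallest enclosing circle has P_2P_3 as diameter.
Centre = midpoint of P_2P_3 = (-3, 2), r² = 68/4 = 17.
The points at distance exactly r from the centre are P_2, P_3 — 2 points.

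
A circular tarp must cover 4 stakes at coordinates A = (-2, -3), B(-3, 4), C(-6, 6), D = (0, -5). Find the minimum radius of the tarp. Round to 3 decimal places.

A smallest enclosing disk is always determined by at most three of the input points on its boundary.
The farthest pair is C–D with squared distance 157. The circle on this segment as diameter has centre (-3, 0.5) and r² = 157/4 = 39.25.
Check A: distance² to centre = 13.25 ≤ 39.25, so it lies inside.
All remaining points lie in this disk, and no smaller disk contains both endpoints, so this is the minimum enclosing circle.
r = √(39.25) ≈ 6.265.

6.265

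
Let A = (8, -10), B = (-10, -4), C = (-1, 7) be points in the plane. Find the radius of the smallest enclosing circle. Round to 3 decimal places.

10.292

Side lengths²: AB² = 360, AC² = 370, BC² = 202.
Since AC² = 370 < 360 + 202 = 562, the triangle is acute, so the smallest enclosing circle is the circumcircle.
Circumcentre = (11/42, -45/14), r² = 93425/882.
r = √(93425/882) ≈ 10.292.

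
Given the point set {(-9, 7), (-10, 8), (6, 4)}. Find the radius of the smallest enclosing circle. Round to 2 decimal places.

Call the three points A, B, C in the order given.
Side lengths²: AB² = 2, AC² = 234, BC² = 272.
Since BC² = 272 ≥ 234 + 2 = 236, the angle opposite BC is not acute, so the smallest enclosing circle has BC as diameter.
Centre = midpoint of BC = (-2, 6), r² = 272/4 = 68.
r = √68 ≈ 8.25.

8.25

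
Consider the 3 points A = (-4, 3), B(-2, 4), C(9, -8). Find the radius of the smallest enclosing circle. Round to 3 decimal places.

8.515

Side lengths²: AB² = 5, AC² = 290, BC² = 265.
Since AC² = 290 ≥ 265 + 5 = 270, the angle opposite AC is not acute, so the smallest enclosing circle has AC as diameter.
Centre = midpoint of AC = (2.5, -2.5), r² = 290/4 = 72.5.
r = √(72.5) ≈ 8.515.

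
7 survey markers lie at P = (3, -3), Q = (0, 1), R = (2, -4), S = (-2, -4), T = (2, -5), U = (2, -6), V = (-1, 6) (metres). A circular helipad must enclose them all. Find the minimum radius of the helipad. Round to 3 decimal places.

A smallest enclosing disk is always determined by at most three of the input points on its boundary.
The farthest pair is U–V with squared distance 153. The circle on this segment as diameter has centre (0.5, 0) and r² = 153/4 = 38.25.
Check P: distance² to centre = 15.25 ≤ 38.25, so it lies inside.
All remaining points lie in this disk, and no smaller disk contains both endpoints, so this is the minimum enclosing circle.
r = √(38.25) ≈ 6.185.

6.185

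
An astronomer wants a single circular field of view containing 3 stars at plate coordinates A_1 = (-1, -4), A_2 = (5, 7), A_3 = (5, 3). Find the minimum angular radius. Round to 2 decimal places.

Side lengths²: A_1A_2² = 157, A_1A_3² = 85, A_2A_3² = 16.
Since A_1A_2² = 157 ≥ 85 + 16 = 101, the angle opposite A_1A_2 is not acute, so the smallest enclosing circle has A_1A_2 as diameter.
Centre = midpoint of A_1A_2 = (2, 1.5), r² = 157/4 = 39.25.
r = √(39.25) ≈ 6.26.

6.26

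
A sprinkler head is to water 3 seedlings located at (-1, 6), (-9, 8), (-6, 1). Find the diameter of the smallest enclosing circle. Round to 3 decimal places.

8.881

Call the three points A, B, C in the order given.
Side lengths²: AB² = 68, AC² = 50, BC² = 58.
Since AB² = 68 < 58 + 50 = 108, the triangle is acute, so the smallest enclosing circle is the circumcircle.
Circumcentre = (-5.4, 5.4), r² = 19.72.
Diameter = 2r = 2√(19.72) ≈ 8.881.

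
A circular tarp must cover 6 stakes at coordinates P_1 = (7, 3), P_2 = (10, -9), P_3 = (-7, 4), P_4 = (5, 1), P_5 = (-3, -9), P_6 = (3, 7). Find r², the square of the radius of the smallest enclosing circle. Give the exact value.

The farthest pair is P_2–P_3 with squared distance 458. The circle on this segment as diameter has centre (1.5, -2.5) and r² = 458/4 = 114.5.
Check P_1: distance² to centre = 60.5 ≤ 114.5, so it lies inside.
All remaining points lie in this disk, and no smaller disk contains both endpoints, so this is the minimum enclosing circle.

114.5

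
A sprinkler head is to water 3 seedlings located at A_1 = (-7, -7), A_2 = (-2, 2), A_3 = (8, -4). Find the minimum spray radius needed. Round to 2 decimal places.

7.65

Side lengths²: A_1A_2² = 106, A_1A_3² = 234, A_2A_3² = 136.
Since A_1A_3² = 234 < 136 + 106 = 242, the triangle is acute, so the smallest enclosing circle is the circumcircle.
Circumcentre = (0.45, -5.25), r² = 58.565.
r = √(58.565) ≈ 7.65.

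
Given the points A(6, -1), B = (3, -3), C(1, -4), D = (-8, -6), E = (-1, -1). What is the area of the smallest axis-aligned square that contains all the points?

The bounding box has width 14 and height 5.
An axis-aligned square enclosing the set must have side ≥ max(width, height).
So the minimum side is max(14, 5) = 14.
Area = 14² = 196.

196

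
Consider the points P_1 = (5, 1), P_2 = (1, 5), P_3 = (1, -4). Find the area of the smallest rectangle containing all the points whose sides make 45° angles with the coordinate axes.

In coordinates u = x + y, v = x − y the rectangle is axis-aligned; the map (x,y)→(u,v) scales areas by 2.
u-values: 6, 6, -3; range = 6 − (-3) = 9.
v-values: 4, -4, 5; range = 5 − (-4) = 9.
Area = (9 × 9) / 2 = 40.5.

40.5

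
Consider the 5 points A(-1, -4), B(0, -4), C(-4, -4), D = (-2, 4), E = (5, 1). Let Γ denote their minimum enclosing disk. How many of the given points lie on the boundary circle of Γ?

3

A smallest enclosing disk is always determined by at most three of the input points on its boundary.
The minimum enclosing circle is determined by three boundary points: C, D, E.
Their circumcentre is (3/31, -24/31) with r² = 26129/961.
The farthest remaining point A is at distance² 11156/961 ≤ 26129/961.
The points at distance exactly r from the centre are C, D, E — 3 points.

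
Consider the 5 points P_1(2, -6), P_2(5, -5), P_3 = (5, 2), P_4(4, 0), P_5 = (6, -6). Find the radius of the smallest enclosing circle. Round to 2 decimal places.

4.31

A smallest enclosing disk is always determined by at most three of the input points on its boundary.
The minimum enclosing circle is determined by three boundary points: P_1, P_3, P_5.
Their circumcentre is (4, -2.1875) with r² = 18.53515625.
The farthest remaining point P_2 is at distance² 8.91015625 ≤ 18.53515625.
r = √(18.53515625) ≈ 4.31.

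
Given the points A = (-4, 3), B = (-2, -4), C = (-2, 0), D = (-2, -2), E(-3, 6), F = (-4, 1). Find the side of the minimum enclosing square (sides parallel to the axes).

10

The bounding box has width 2 and height 10.
An axis-aligned square enclosing the set must have side ≥ max(width, height).
So the minimum side is max(2, 10) = 10.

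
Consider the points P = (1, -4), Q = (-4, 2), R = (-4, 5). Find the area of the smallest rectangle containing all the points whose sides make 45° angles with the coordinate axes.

28

In coordinates u = x + y, v = x − y the rectangle is axis-aligned; the map (x,y)→(u,v) scales areas by 2.
u-values: -3, -2, 1; range = 1 − (-3) = 4.
v-values: 5, -6, -9; range = 5 − (-9) = 14.
Area = (4 × 14) / 2 = 28.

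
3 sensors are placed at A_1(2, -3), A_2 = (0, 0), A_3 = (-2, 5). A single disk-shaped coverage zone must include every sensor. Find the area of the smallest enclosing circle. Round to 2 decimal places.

62.83

Side lengths²: A_1A_2² = 13, A_1A_3² = 80, A_2A_3² = 29.
Since A_1A_3² = 80 ≥ 29 + 13 = 42, the angle opposite A_1A_3 is not acute, so the smallest enclosing circle has A_1A_3 as diameter.
Centre = midpoint of A_1A_3 = (0, 1), r² = 80/4 = 20.
Area = π·r² = π·20 ≈ 62.83.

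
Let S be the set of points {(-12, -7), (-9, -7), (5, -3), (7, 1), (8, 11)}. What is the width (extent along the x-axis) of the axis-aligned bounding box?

max x = 8, min x = -12, so width = 20.

20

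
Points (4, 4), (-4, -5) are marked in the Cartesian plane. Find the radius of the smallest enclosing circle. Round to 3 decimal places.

6.021

The smallest circle enclosing two points has them as diameter endpoints.
Centre = midpoint = (0, -0.5); r² = |(4, 4)−(-4, -5)|²/4 = 145/4 = 36.25.
r = √(36.25) ≈ 6.021.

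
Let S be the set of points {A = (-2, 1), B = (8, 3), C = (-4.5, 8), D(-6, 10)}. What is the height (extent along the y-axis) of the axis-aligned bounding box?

max y = 10, min y = 1, so height = 9.

9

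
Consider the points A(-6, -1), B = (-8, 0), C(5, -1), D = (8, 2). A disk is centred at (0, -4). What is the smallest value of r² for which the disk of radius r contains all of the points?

100

The required radius is the distance from (0, -4) to the farthest point.
Squared distances: 45, 80, 34, 100.
Maximum is 100, attained at D.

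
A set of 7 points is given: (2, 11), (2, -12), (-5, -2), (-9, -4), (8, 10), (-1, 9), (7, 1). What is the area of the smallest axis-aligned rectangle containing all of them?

391

x ranges over [-9, 8], width 17.
y ranges over [-12, 11], height 23.
Area = 17 × 23 = 391.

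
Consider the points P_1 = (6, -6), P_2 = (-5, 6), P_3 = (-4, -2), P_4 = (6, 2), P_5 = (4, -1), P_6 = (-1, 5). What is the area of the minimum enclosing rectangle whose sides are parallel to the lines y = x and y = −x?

161

In coordinates u = x + y, v = x − y the rectangle is axis-aligned; the map (x,y)→(u,v) scales areas by 2.
u-values: 0, 1, -6, 8, 3, 4; range = 8 − (-6) = 14.
v-values: 12, -11, -2, 4, 5, -6; range = 12 − (-11) = 23.
Area = (14 × 23) / 2 = 161.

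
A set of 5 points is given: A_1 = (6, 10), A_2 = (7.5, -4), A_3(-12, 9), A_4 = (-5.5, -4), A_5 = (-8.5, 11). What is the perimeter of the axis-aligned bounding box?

69

Width = max x − min x = 7.5 − (-12) = 19.5.
Height = max y − min y = 11 − (-4) = 15.
Perimeter = 2(19.5 + 15) = 69.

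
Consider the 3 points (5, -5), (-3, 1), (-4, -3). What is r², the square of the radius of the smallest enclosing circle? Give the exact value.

36125/1444

Call the three points A, B, C in the order given.
Side lengths²: AB² = 100, AC² = 85, BC² = 17.
Since AB² = 100 < 85 + 17 = 102, the triangle is acute, so the smallest enclosing circle is the circumcircle.
Circumcentre = (35/38, -40/19), r² = 36125/1444.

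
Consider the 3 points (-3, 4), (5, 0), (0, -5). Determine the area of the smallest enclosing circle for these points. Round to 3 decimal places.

78.540

Call the three points A, B, C in the order given.
Side lengths²: AB² = 80, AC² = 90, BC² = 50.
Since AC² = 90 < 80 + 50 = 130, the triangle is acute, so the smallest enclosing circle is the circumcircle.
Circumcentre = (0, 0), r² = 25.
Area = π·r² = π·25 ≈ 78.540.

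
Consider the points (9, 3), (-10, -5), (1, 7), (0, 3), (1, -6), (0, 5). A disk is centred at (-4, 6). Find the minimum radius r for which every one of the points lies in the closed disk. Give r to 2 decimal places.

13.34

The required radius is the distance from (-4, 6) to the farthest point.
Squared distances: 178, 157, 26, 25, 169, 17.
Maximum is 178, attained at (9, 3).
r = √178 ≈ 13.34.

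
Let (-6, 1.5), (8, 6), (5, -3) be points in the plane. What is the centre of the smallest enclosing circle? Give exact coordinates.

Call the three points A, B, C in the order given.
Side lengths²: AB² = 216.25, AC² = 141.25, BC² = 90.
Since AB² = 216.25 < 141.25 + 90 = 231.25, the triangle is acute, so the smallest enclosing circle is the circumcircle.
Circumcentre = (1.15, 197/60), r² = 19549/360.
Centre = (1.15, 197/60).

(1.15, 197/60)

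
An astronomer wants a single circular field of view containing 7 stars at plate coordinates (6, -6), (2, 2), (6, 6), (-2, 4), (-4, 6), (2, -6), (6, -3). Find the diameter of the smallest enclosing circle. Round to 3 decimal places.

15.620

The farthest pair is (6, -6)–(-4, 6) with squared distance 244. The circle on this segment as diameter has centre (1, 0) and r² = 244/4 = 61.
Check (2, 2): distance² to centre = 5 ≤ 61, so it lies inside.
All remaining points lie in this disk, and no smaller disk contains both endpoints, so this is the minimum enclosing circle.
Diameter = 2r = 2√61 ≈ 15.620.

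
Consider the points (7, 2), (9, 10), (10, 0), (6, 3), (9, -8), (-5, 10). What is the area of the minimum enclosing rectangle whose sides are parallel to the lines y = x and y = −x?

288

In coordinates u = x + y, v = x − y the rectangle is axis-aligned; the map (x,y)→(u,v) scales areas by 2.
u-values: 9, 19, 10, 9, 1, 5; range = 19 − 1 = 18.
v-values: 5, -1, 10, 3, 17, -15; range = 17 − (-15) = 32.
Area = (18 × 32) / 2 = 288.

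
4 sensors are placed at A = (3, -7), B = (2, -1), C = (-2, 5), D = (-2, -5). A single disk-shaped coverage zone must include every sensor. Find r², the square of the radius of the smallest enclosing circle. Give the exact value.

42.25

The minimum enclosing circle of a finite set is fixed by two of the points (as a diameter) or three (as a circumcircle).
The farthest pair is A–C with squared distance 169. The circle on this segment as diameter has centre (0.5, -1) and r² = 169/4 = 42.25.
Check B: distance² to centre = 2.25 ≤ 42.25, so it lies inside.
All remaining points lie in this disk, and no smaller disk contains both endpoints, so this is the minimum enclosing circle.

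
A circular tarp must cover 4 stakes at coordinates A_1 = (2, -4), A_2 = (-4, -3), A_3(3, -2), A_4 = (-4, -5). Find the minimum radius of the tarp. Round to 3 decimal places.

3.808

The minimum enclosing circle of a finite set is fixed by two of the points (as a diameter) or three (as a circumcircle).
The farthest pair is A_3–A_4 with squared distance 58. The circle on this segment as diameter has centre (-0.5, -3.5) and r² = 58/4 = 14.5.
Check A_1: distance² to centre = 6.5 ≤ 14.5, so it lies inside.
All remaining points lie in this disk, and no smaller disk contains both endpoints, so this is the minimum enclosing circle.
r = √(14.5) ≈ 3.808.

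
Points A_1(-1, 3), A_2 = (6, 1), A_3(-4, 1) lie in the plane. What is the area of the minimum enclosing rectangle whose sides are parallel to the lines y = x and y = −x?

In coordinates u = x + y, v = x − y the rectangle is axis-aligned; the map (x,y)→(u,v) scales areas by 2.
u-values: 2, 7, -3; range = 7 − (-3) = 10.
v-values: -4, 5, -5; range = 5 − (-5) = 10.
Area = (10 × 10) / 2 = 50.

50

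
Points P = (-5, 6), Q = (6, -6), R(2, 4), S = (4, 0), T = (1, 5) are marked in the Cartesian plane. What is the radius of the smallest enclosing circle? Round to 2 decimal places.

8.14

The minimum enclosing circle of a finite set is fixed by two of the points (as a diameter) or three (as a circumcircle).
The farthest pair is P–Q with squared distance 265. The circle on this segment as diameter has centre (0.5, 0) and r² = 265/4 = 66.25.
Check R: distance² to centre = 18.25 ≤ 66.25, so it lies inside.
All remaining points lie in this disk, and no smaller disk contains both endpoints, so this is the minimum enclosing circle.
r = √(66.25) ≈ 8.14.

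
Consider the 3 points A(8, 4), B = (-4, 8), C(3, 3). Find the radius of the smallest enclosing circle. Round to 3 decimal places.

6.325

Side lengths²: AB² = 160, AC² = 26, BC² = 74.
Since AB² = 160 ≥ 74 + 26 = 100, the angle opposite AB is not acute, so the smallest enclosing circle has AB as diameter.
Centre = midpoint of AB = (2, 6), r² = 160/4 = 40.
r = √40 ≈ 6.325.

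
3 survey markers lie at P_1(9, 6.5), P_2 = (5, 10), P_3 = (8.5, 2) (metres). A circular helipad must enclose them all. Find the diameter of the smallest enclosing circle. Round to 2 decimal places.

Side lengths²: P_1P_2² = 28.25, P_1P_3² = 20.5, P_2P_3² = 76.25.
Since P_2P_3² = 76.25 ≥ 28.25 + 20.5 = 48.75, the angle opposite P_2P_3 is not acute, so the smallest enclosing circle has P_2P_3 as diameter.
Centre = midpoint of P_2P_3 = (6.75, 6), r² = 76.25/4 = 19.0625.
Diameter = 2r = 2√(19.0625) ≈ 8.73.

8.73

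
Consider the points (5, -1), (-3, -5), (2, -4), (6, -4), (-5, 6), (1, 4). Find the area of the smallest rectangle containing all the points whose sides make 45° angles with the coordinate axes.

136.5

In coordinates u = x + y, v = x − y the rectangle is axis-aligned; the map (x,y)→(u,v) scales areas by 2.
u-values: 4, -8, -2, 2, 1, 5; range = 5 − (-8) = 13.
v-values: 6, 2, 6, 10, -11, -3; range = 10 − (-11) = 21.
Area = (13 × 21) / 2 = 136.5.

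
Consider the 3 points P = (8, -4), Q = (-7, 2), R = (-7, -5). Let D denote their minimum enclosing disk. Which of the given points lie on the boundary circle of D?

P, Q, R

Side lengths²: PQ² = 261, PR² = 226, QR² = 49.
Since PQ² = 261 < 226 + 49 = 275, the triangle is acute, so the smallest enclosing circle is the circumcircle.
Circumcentre = (0.3, -1.5), r² = 65.54.
The points at distance exactly r from the centre are P, Q, R — 3 points.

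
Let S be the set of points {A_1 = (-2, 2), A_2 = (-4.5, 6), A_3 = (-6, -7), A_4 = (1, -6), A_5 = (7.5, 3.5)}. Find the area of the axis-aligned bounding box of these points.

175.5

x ranges over [-6, 7.5], width 13.5.
y ranges over [-7, 6], height 13.
Area = 13.5 × 13 = 175.5.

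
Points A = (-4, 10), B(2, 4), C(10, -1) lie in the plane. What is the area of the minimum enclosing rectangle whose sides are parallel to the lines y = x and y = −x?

In coordinates u = x + y, v = x − y the rectangle is axis-aligned; the map (x,y)→(u,v) scales areas by 2.
u-values: 6, 6, 9; range = 9 − 6 = 3.
v-values: -14, -2, 11; range = 11 − (-14) = 25.
Area = (3 × 25) / 2 = 37.5.

37.5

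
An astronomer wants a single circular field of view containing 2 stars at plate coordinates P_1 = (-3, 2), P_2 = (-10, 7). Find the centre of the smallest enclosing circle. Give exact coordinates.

The smallest circle enclosing two points has them as diameter endpoints.
Centre = midpoint = (-6.5, 4.5); r² = |P_1P_2|²/4 = 74/4 = 18.5.
Centre = (-6.5, 4.5).

(-6.5, 4.5)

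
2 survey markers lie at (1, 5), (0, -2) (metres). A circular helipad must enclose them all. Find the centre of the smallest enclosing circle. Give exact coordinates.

The smallest circle enclosing two points has them as diameter endpoints.
Centre = midpoint = (0.5, 1.5); r² = |(1, 5)−(0, -2)|²/4 = 50/4 = 12.5.
Centre = (0.5, 1.5).

(0.5, 1.5)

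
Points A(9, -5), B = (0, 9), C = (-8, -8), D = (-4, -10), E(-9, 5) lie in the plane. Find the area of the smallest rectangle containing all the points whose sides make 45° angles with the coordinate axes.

350

In coordinates u = x + y, v = x − y the rectangle is axis-aligned; the map (x,y)→(u,v) scales areas by 2.
u-values: 4, 9, -16, -14, -4; range = 9 − (-16) = 25.
v-values: 14, -9, 0, 6, -14; range = 14 − (-14) = 28.
Area = (25 × 28) / 2 = 350.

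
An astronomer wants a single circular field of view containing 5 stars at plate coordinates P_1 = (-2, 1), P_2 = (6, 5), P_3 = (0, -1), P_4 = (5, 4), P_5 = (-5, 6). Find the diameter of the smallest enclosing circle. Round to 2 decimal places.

11.20

The minimum enclosing circle of a finite set is fixed by two of the points (as a diameter) or three (as a circumcircle).
The minimum enclosing circle is determined by three boundary points: P_2, P_3, P_5.
Their circumcentre is (5/12, 55/12) with r² = 2257/72.
The farthest remaining point P_4 is at distance² 1537/72 ≤ 2257/72.
Diameter = 2r = 2√(2257/72) ≈ 11.20.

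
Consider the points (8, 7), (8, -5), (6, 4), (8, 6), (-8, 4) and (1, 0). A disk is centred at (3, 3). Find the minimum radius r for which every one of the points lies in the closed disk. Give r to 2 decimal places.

The required radius is the distance from (3, 3) to the farthest point.
Squared distances: 41, 89, 10, 34, 122, 13.
Maximum is 122, attained at (-8, 4).
r = √122 ≈ 11.05.

11.05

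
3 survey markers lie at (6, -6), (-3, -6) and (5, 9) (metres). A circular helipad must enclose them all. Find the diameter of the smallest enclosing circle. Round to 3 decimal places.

Call the three points A, B, C in the order given.
Side lengths²: AB² = 81, AC² = 226, BC² = 289.
Since BC² = 289 < 226 + 81 = 307, the triangle is acute, so the smallest enclosing circle is the circumcircle.
Circumcentre = (1.5, 37/30), r² = 32657/450.
Diameter = 2r = 2√(32657/450) ≈ 17.038.

17.038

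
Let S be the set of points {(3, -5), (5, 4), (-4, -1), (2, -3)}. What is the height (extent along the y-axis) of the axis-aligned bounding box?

9

max y = 4, min y = -5, so height = 9.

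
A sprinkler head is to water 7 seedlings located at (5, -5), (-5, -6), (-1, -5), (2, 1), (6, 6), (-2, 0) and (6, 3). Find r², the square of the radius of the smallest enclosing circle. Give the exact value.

66.25

The minimum enclosing circle of a finite set is fixed by two of the points (as a diameter) or three (as a circumcircle).
The farthest pair is (-5, -6)–(6, 6) with squared distance 265. The circle on this segment as diameter has centre (0.5, 0) and r² = 265/4 = 66.25.
Check (5, -5): distance² to centre = 45.25 ≤ 66.25, so it lies inside.
All remaining points lie in this disk, and no smaller disk contains both endpoints, so this is the minimum enclosing circle.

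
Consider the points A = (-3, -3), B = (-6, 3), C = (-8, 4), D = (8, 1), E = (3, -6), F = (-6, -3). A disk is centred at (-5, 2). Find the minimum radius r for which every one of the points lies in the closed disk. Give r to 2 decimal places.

The required radius is the distance from (-5, 2) to the farthest point.
Squared distances: 29, 2, 13, 170, 128, 26.
Maximum is 170, attained at D.
r = √170 ≈ 13.04.

13.04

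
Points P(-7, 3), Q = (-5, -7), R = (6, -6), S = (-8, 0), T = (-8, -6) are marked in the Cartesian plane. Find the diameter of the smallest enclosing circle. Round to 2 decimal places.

By Welzl's lemma the MEC is supported by two points (diametrically opposite) or three points (on a circumcircle).
The minimum enclosing circle is determined by three boundary points: P, R, T.
Their circumcentre is (-1, -20/9) with r² = 5125/81.
The farthest remaining point S is at distance² 4369/81 ≤ 5125/81.
Diameter = 2r = 2√(5125/81) ≈ 15.91.

15.91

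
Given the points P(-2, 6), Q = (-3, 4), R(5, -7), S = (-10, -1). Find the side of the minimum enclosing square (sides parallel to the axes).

15

The bounding box has width 15 and height 13.
An axis-aligned square enclosing the set must have side ≥ max(width, height).
So the minimum side is max(15, 13) = 15.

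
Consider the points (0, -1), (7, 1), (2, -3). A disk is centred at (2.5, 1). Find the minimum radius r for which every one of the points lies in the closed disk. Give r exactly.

4.5

The required radius is the distance from (2.5, 1) to the farthest point.
Squared distances: 10.25, 20.25, 16.25.
Maximum is 20.25, attained at (7, 1).
r = √(20.25) = 4.5.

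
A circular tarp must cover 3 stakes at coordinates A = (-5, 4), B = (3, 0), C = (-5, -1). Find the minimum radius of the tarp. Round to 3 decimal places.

Side lengths²: AB² = 80, AC² = 25, BC² = 65.
Since AB² = 80 < 65 + 25 = 90, the triangle is acute, so the smallest enclosing circle is the circumcircle.
Circumcentre = (-1.25, 1.5), r² = 20.3125.
r = √(20.3125) ≈ 4.507.

4.507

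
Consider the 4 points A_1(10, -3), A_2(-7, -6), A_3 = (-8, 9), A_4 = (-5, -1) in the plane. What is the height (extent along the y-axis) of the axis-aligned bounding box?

max y = 9, min y = -6, so height = 15.

15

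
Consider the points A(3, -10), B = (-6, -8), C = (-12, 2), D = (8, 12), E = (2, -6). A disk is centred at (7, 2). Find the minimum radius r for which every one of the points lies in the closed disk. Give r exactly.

19

The required radius is the distance from (7, 2) to the farthest point.
Squared distances: 160, 269, 361, 101, 89.
Maximum is 361, attained at C.
r = √361 = 19.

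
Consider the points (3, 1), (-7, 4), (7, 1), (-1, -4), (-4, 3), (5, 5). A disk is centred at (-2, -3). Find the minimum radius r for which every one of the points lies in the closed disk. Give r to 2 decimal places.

The required radius is the distance from (-2, -3) to the farthest point.
Squared distances: 41, 74, 97, 2, 40, 113.
Maximum is 113, attained at (5, 5).
r = √113 ≈ 10.63.

10.63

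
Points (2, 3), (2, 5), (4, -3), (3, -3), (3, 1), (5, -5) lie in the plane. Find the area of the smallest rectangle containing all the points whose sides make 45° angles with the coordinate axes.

In coordinates u = x + y, v = x − y the rectangle is axis-aligned; the map (x,y)→(u,v) scales areas by 2.
u-values: 5, 7, 1, 0, 4, 0; range = 7 − 0 = 7.
v-values: -1, -3, 7, 6, 2, 10; range = 10 − (-3) = 13.
Area = (7 × 13) / 2 = 45.5.

45.5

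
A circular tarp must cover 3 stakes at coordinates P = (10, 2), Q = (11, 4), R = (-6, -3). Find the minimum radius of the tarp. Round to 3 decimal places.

9.192

Side lengths²: PQ² = 5, PR² = 281, QR² = 338.
Since QR² = 338 ≥ 281 + 5 = 286, the angle opposite QR is not acute, so the smallest enclosing circle has QR as diameter.
Centre = midpoint of QR = (2.5, 0.5), r² = 338/4 = 84.5.
r = √(84.5) ≈ 9.192.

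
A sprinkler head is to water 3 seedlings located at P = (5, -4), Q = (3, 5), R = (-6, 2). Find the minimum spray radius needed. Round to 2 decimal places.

Side lengths²: PQ² = 85, PR² = 157, QR² = 90.
Since PR² = 157 < 90 + 85 = 175, the triangle is acute, so the smallest enclosing circle is the circumcircle.
Circumcentre = (-11/58, -25/58), r² = 66725/1682.
r = √(66725/1682) ≈ 6.30.

6.30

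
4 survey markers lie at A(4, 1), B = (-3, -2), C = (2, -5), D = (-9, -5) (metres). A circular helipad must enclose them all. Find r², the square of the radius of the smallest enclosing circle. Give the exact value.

The minimum enclosing circle of a finite set is fixed by two of the points (as a diameter) or three (as a circumcircle).
The farthest pair is A–D with squared distance 205. The circle on this segment as diameter has centre (-2.5, -2) and r² = 205/4 = 51.25.
Check B: distance² to centre = 0.25 ≤ 51.25, so it lies inside.
All remaining points lie in this disk, and no smaller disk contains both endpoints, so this is the minimum enclosing circle.

51.25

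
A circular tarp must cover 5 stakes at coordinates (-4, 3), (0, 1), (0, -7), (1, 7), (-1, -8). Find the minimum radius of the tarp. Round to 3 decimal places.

The farthest pair is (1, 7)–(-1, -8) with squared distance 229. The circle on this segment as diameter has centre (0, -0.5) and r² = 229/4 = 57.25.
Check (-4, 3): distance² to centre = 28.25 ≤ 57.25, so it lies inside.
All remaining points lie in this disk, and no smaller disk contains both endpoints, so this is the minimum enclosing circle.
r = √(57.25) ≈ 7.566.

7.566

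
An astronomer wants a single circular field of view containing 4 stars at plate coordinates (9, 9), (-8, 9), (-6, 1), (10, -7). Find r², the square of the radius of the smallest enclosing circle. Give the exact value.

A smallest enclosing disk is always determined by at most three of the input points on its boundary.
The farthest pair is (-8, 9)–(10, -7) with squared distance 580. The circle on this segment as diameter has centre (1, 1) and r² = 580/4 = 145.
Check (9, 9): distance² to centre = 128 ≤ 145, so it lies inside.
All remaining points lie in this disk, and no smaller disk contains both endpoints, so this is the minimum enclosing circle.

145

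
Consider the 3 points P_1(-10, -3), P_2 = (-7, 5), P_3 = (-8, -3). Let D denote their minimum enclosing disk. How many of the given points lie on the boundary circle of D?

Side lengths²: P_1P_2² = 73, P_1P_3² = 4, P_2P_3² = 65.
Since P_1P_2² = 73 ≥ 65 + 4 = 69, the angle opposite P_1P_2 is not acute, so the smallest enclosing circle has P_1P_2 as diameter.
Centre = midpoint of P_1P_2 = (-8.5, 1), r² = 73/4 = 18.25.
The points at distance exactly r from the centre are P_1, P_2 — 2 points.

2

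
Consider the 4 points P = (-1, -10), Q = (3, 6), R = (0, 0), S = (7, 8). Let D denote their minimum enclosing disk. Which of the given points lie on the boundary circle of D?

The farthest pair is P–S with squared distance 388. The circle on this segment as diameter has centre (3, -1) and r² = 388/4 = 97.
Check Q: distance² to centre = 49 ≤ 97, so it lies inside.
All remaining points lie in this disk, and no smaller disk contains both endpoints, so this is the minimum enclosing circle.
The points at distance exactly r from the centre are P, S — 2 points.

P, S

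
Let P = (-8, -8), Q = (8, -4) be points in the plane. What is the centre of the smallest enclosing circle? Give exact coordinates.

The smallest circle enclosing two points has them as diameter endpoints.
Centre = midpoint = (0, -6); r² = |PQ|²/4 = 272/4 = 68.
Centre = (0, -6).

(0, -6)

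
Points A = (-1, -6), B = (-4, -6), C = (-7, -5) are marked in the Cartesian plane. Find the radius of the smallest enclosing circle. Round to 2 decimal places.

Side lengths²: AB² = 9, AC² = 37, BC² = 10.
Since AC² = 37 ≥ 10 + 9 = 19, the angle opposite AC is not acute, so the smallest enclosing circle has AC as diameter.
Centre = midpoint of AC = (-4, -5.5), r² = 37/4 = 9.25.
r = √(9.25) ≈ 3.04.

3.04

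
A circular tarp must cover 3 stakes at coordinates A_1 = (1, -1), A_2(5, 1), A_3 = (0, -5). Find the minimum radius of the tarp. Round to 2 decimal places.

3.91

Side lengths²: A_1A_2² = 20, A_1A_3² = 17, A_2A_3² = 61.
Since A_2A_3² = 61 ≥ 20 + 17 = 37, the angle opposite A_2A_3 is not acute, so the smallest enclosing circle has A_2A_3 as diameter.
Centre = midpoint of A_2A_3 = (2.5, -2), r² = 61/4 = 15.25.
r = √(15.25) ≈ 3.91.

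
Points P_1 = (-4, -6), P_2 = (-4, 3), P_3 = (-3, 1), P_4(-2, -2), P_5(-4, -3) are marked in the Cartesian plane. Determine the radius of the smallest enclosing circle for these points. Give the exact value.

4.5

By Welzl's lemma the MEC is supported by two points (diametrically opposite) or three points (on a circumcircle).
The farthest pair is P_1–P_2 with squared distance 81. The circle on this segment as diameter has centre (-4, -1.5) and r² = 81/4 = 20.25.
Check P_3: distance² to centre = 7.25 ≤ 20.25, so it lies inside.
All remaining points lie in this disk, and no smaller disk contains both endpoints, so this is the minimum enclosing circle.
r = √(20.25) = 4.5.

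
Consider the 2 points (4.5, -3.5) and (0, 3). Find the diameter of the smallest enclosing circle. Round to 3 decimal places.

7.906

The smallest circle enclosing two points has them as diameter endpoints.
Centre = midpoint = (2.25, -0.25); r² = |(4.5, -3.5)−(0, 3)|²/4 = 62.5/4 = 15.625.
Diameter = 2r = 2√(15.625) ≈ 7.906.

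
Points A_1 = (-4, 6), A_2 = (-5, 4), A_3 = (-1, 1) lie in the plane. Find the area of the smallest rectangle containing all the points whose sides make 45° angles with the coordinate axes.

12

In coordinates u = x + y, v = x − y the rectangle is axis-aligned; the map (x,y)→(u,v) scales areas by 2.
u-values: 2, -1, 0; range = 2 − (-1) = 3.
v-values: -10, -9, -2; range = -2 − (-10) = 8.
Area = (3 × 8) / 2 = 12.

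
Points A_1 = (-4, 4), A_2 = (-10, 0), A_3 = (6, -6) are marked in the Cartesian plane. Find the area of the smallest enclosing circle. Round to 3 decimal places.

229.336

Side lengths²: A_1A_2² = 52, A_1A_3² = 200, A_2A_3² = 292.
Since A_2A_3² = 292 ≥ 200 + 52 = 252, the angle opposite A_2A_3 is not acute, so the smallest enclosing circle has A_2A_3 as diameter.
Centre = midpoint of A_2A_3 = (-2, -3), r² = 292/4 = 73.
Area = π·r² = π·73 ≈ 229.336.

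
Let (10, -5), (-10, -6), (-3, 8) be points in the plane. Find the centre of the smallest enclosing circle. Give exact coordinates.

(-1/6, -13/6)

Call the three points A, B, C in the order given.
Side lengths²: AB² = 401, AC² = 338, BC² = 245.
Since AB² = 401 < 338 + 245 = 583, the triangle is acute, so the smallest enclosing circle is the circumcircle.
Circumcentre = (-1/6, -13/6), r² = 2005/18.
Centre = (-1/6, -13/6).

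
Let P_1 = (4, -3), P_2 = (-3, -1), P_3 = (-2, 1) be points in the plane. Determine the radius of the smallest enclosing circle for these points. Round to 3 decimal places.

3.668

Side lengths²: P_1P_2² = 53, P_1P_3² = 52, P_2P_3² = 5.
Since P_1P_2² = 53 < 52 + 5 = 57, the triangle is acute, so the smallest enclosing circle is the circumcircle.
Circumcentre = (0.625, -1.5625), r² = 13.45703125.
r = √(13.45703125) ≈ 3.668.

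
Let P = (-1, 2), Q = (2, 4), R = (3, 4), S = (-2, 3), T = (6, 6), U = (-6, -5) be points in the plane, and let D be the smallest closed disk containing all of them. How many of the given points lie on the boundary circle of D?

2

By Welzl's lemma the MEC is supported by two points (diametrically opposite) or three points (on a circumcircle).
The farthest pair is T–U with squared distance 265. The circle on this segment as diameter has centre (0, 0.5) and r² = 265/4 = 66.25.
Check P: distance² to centre = 3.25 ≤ 66.25, so it lies inside.
All remaining points lie in this disk, and no smaller disk contains both endpoints, so this is the minimum enclosing circle.
The points at distance exactly r from the centre are T, U — 2 points.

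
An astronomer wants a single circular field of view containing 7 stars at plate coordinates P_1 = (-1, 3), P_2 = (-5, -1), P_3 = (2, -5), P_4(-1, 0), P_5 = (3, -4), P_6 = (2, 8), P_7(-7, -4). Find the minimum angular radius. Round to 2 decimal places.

7.55

The minimum enclosing circle of a finite set is fixed by two of the points (as a diameter) or three (as a circumcircle).
The minimum enclosing circle is determined by three boundary points: P_3, P_6, P_7.
Their circumcentre is (-11/6, 1.5) with r² = 1025/18.
The farthest remaining point P_5 is at distance² 965/18 ≤ 1025/18.
r = √(1025/18) ≈ 7.55.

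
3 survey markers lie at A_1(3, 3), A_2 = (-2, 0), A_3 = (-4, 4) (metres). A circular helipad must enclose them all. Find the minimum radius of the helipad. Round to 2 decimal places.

Side lengths²: A_1A_2² = 34, A_1A_3² = 50, A_2A_3² = 20.
Since A_1A_3² = 50 < 34 + 20 = 54, the triangle is acute, so the smallest enclosing circle is the circumcircle.
Circumcentre = (-7/13, 42/13), r² = 2125/169.
r = √(2125/169) ≈ 3.55.

3.55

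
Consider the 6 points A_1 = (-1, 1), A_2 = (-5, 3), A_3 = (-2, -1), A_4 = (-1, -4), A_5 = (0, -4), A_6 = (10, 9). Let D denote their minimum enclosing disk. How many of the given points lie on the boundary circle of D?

The minimum enclosing circle is determined by three boundary points: A_2, A_4, A_6.
Their circumcentre is (309/86, 281/86) with r² = 273325/3698.
The farthest remaining point A_5 is at distance² 243053/3698 ≤ 273325/3698.
The points at distance exactly r from the centre are A_2, A_4, A_6 — 3 points.

3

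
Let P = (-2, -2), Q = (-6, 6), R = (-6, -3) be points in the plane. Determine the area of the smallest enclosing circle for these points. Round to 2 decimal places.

Side lengths²: PQ² = 80, PR² = 17, QR² = 81.
Since QR² = 81 < 80 + 17 = 97, the triangle is acute, so the smallest enclosing circle is the circumcircle.
Circumcentre = (-5, 1.5), r² = 21.25.
Area = π·r² = π·21.25 ≈ 66.76.

66.76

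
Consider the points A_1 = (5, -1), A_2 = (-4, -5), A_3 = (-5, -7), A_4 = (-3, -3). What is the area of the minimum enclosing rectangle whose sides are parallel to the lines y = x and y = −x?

In coordinates u = x + y, v = x − y the rectangle is axis-aligned; the map (x,y)→(u,v) scales areas by 2.
u-values: 4, -9, -12, -6; range = 4 − (-12) = 16.
v-values: 6, 1, 2, 0; range = 6 − 0 = 6.
Area = (16 × 6) / 2 = 48.

48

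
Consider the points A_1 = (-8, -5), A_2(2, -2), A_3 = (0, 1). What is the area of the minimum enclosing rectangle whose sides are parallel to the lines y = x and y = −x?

In coordinates u = x + y, v = x − y the rectangle is axis-aligned; the map (x,y)→(u,v) scales areas by 2.
u-values: -13, 0, 1; range = 1 − (-13) = 14.
v-values: -3, 4, -1; range = 4 − (-3) = 7.
Area = (14 × 7) / 2 = 49.

49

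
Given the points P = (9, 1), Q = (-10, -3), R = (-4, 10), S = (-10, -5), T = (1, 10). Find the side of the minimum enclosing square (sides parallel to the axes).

19

The bounding box has width 19 and height 15.
An axis-aligned square enclosing the set must have side ≥ max(width, height).
So the minimum side is max(19, 15) = 19.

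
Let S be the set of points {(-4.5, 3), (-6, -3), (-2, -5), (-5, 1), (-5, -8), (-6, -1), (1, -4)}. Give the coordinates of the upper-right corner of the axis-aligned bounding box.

(1, 3)

x-range [-6, 1], y-range [-8, 3].
The upper-right corner is (1, 3).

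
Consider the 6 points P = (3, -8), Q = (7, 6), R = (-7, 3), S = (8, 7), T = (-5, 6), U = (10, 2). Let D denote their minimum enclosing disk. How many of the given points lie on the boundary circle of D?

The minimum enclosing circle is determined by three boundary points: P, R, S.
Their circumcentre is (133/82, 65/82) with r² = 266305/3362.
The farthest remaining point U is at distance² 240885/3362 ≤ 266305/3362.
The points at distance exactly r from the centre are P, R, S — 3 points.

3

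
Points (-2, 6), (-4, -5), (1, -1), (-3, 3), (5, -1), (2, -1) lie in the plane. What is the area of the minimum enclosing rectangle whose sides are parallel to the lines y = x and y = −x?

In coordinates u = x + y, v = x − y the rectangle is axis-aligned; the map (x,y)→(u,v) scales areas by 2.
u-values: 4, -9, 0, 0, 4, 1; range = 4 − (-9) = 13.
v-values: -8, 1, 2, -6, 6, 3; range = 6 − (-8) = 14.
Area = (13 × 14) / 2 = 91.

91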